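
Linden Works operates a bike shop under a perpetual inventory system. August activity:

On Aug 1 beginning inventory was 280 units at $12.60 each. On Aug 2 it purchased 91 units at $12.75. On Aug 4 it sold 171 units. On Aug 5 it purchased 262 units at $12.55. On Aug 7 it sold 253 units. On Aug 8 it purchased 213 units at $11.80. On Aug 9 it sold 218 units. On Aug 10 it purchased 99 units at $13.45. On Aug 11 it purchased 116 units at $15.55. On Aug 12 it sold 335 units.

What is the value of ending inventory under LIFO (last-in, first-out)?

Aug 4, 171 sold [LIFO — newest first]: 91 @ $12.75 + 80 @ $12.60 = $2,168.25
Aug 7, 253 sold [LIFO — newest first]: 253 @ $12.55 = $3,175.15
Aug 9, 218 sold [LIFO — newest first]: 213 @ $11.80 + 5 @ $12.55 = $2,576.15
Aug 12, 335 sold [LIFO — newest first]: 116 @ $15.55 + 99 @ $13.45 + 4 @ $12.55 + 116 @ $12.60 = $4,647.15
Total COGS = $2,168.25 + $3,175.15 + $2,576.15 + $4,647.15 = $12,566.70
Ending inventory: 84 @ $12.60 = $1,058.40
Check: goods available $13,625.10 = COGS $12,566.70 + ending $1,058.40

Ending inventory = $1,058.40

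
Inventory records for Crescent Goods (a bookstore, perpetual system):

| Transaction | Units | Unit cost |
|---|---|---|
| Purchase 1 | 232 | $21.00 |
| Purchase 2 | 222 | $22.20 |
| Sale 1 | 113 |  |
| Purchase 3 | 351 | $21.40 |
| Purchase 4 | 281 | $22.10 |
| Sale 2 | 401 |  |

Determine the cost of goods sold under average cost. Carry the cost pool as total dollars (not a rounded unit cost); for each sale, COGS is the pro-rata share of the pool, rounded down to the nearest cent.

COGS = $11,128.01

After Purchase 1: 232 on hand, pool $4,872.00 (≈ $21.0000 each)
After Purchase 2: 454 on hand, pool $9,800.40 (≈ $21.5868 each)
Sale 1, sell 113: 113/454 × $9,800.40 → $2,439.30
After Purchase 3: 692 on hand, pool $14,872.50 (≈ $21.4921 each)
After Purchase 4: 973 on hand, pool $21,082.60 (≈ $21.6676 each)
Sale 2, sell 401: 401/973 × $21,082.60 → $8,688.71
Total COGS = $2,439.30 + $8,688.71 = $11,128.01
Ending inventory (cost pool remaining) = $12,393.89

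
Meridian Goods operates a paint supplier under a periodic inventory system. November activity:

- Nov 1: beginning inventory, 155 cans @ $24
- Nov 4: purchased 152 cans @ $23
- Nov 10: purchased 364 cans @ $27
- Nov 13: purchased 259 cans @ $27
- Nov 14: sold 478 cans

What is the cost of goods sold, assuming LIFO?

COGS = $12,906

Nov 14, 478 sold [LIFO — newest first]: 259 @ $27 + 219 @ $27 = $12,906
Ending inventory: 155 @ $24 + 152 @ $23 + 145 @ $27 = $11,131
Check: goods available $24,037 = COGS $12,906 + ending $11,131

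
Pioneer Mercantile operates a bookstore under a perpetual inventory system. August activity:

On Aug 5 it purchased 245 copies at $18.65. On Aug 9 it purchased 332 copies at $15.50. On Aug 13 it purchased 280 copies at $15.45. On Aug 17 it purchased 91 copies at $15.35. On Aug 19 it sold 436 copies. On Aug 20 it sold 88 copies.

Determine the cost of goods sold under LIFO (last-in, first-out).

COGS = $8,094.35

Aug 19, 436 sold [LIFO — newest first]: 91 @ $15.35 + 280 @ $15.45 + 65 @ $15.50 = $6,730.35
Aug 20, 88 sold [LIFO — newest first]: 88 @ $15.50 = $1,364.00
Total COGS = $6,730.35 + $1,364.00 = $8,094.35
Ending inventory: 245 @ $18.65 + 179 @ $15.50 = $7,343.75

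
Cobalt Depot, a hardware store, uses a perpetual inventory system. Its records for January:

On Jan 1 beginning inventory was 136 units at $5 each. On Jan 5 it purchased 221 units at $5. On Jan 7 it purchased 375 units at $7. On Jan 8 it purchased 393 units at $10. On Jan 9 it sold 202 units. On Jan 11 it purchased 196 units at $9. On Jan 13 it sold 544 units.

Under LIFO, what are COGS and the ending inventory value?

COGS = $6,793; ending inventory = $3,311

Jan 9, 202 sold [LIFO — newest first]: 202 @ $10 = $2,020
Jan 13, 544 sold [LIFO — newest first]: 196 @ $9 + 191 @ $10 + 157 @ $7 = $4,773
Total COGS = $2,020 + $4,773 = $6,793
Ending inventory: 136 @ $5 + 221 @ $5 + 218 @ $7 = $3,311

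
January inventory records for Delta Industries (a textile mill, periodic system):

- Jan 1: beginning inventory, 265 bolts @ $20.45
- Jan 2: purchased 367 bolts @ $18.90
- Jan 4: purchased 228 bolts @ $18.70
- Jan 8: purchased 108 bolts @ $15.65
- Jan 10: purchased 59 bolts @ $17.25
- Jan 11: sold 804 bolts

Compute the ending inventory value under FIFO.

Ending inventory = $3,755.15

Jan 11, 804 sold [FIFO — oldest first]: 265 @ $20.45 + 367 @ $18.90 + 172 @ $18.70 = $15,571.95
Ending inventory: 56 @ $18.70 + 108 @ $15.65 + 59 @ $17.25 = $3,755.15
Check: goods available $19,327.10 = COGS $15,571.95 + ending $3,755.15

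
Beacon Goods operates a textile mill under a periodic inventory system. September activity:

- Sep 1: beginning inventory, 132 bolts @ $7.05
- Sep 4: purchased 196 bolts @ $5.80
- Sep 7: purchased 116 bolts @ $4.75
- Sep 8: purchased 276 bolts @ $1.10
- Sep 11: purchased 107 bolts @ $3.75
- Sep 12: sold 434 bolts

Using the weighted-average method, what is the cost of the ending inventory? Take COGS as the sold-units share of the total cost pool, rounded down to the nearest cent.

Sep 12, sell 434: 434/827 × $3,323.25 → $1,744.00
Ending inventory (cost pool remaining) = $1,579.25

Ending inventory = $1,579.25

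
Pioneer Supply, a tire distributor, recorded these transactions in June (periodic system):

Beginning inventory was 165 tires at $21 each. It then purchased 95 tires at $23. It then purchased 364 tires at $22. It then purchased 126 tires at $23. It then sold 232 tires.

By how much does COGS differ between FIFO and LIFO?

$224

FIFO COGS: 165 @ $21 + 67 @ $23 = $5,006
LIFO COGS: 126 @ $23 + 106 @ $22 = $5,230
Difference = |$5,006 − $5,230| = $224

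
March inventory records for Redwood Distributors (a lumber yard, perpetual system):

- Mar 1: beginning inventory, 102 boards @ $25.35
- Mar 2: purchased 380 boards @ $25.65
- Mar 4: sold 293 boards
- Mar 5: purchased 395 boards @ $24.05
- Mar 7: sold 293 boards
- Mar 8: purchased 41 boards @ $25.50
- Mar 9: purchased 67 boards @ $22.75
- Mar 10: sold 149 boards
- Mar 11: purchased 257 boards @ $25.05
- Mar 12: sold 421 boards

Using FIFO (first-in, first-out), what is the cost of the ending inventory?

Ending inventory = $2,154.30

Mar 4, 293 sold [FIFO — oldest first]: 102 @ $25.35 + 191 @ $25.65 = $7,484.85
Mar 7, 293 sold [FIFO — oldest first]: 189 @ $25.65 + 104 @ $24.05 = $7,349.05
Mar 10, 149 sold [FIFO — oldest first]: 149 @ $24.05 = $3,583.45
Mar 12, 421 sold [FIFO — oldest first]: 142 @ $24.05 + 41 @ $25.50 + 67 @ $22.75 + 171 @ $25.05 = $10,268.40
Total COGS = $7,484.85 + $7,349.05 + $3,583.45 + $10,268.40 = $28,685.75
Ending inventory: 86 @ $25.05 = $2,154.30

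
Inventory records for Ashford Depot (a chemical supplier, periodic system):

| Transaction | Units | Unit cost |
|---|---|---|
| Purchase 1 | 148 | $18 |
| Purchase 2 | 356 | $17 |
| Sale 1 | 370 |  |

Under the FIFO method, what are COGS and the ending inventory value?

COGS = $6,438; ending inventory = $2,278

Sale 1 (370) [FIFO — oldest first]: 148 @ $18 + 222 @ $17 = $6,438
Ending inventory: 134 @ $17 = $2,278
Check: goods available $8,716 = COGS $6,438 + ending $2,278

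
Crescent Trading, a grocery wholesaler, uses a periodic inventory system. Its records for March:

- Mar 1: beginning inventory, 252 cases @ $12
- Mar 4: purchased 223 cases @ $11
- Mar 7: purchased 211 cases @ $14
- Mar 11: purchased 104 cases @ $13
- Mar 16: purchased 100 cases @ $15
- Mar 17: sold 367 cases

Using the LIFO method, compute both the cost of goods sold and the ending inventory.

COGS = $5,134; ending inventory = $6,149

Mar 17, 367 sold [LIFO — newest first]: 100 @ $15 + 104 @ $13 + 163 @ $14 = $5,134
Ending inventory: 252 @ $12 + 223 @ $11 + 48 @ $14 = $6,149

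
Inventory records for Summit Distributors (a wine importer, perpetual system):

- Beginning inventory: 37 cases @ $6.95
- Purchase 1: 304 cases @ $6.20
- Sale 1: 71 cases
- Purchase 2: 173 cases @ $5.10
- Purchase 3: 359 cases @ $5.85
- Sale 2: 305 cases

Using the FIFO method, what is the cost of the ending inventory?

Ending inventory = $2,803.95

Sale 1 (71) [FIFO — oldest first]: 37 @ $6.95 + 34 @ $6.20 = $467.95
Sale 2 (305) [FIFO — oldest first]: 270 @ $6.20 + 35 @ $5.10 = $1,852.50
Total COGS = $467.95 + $1,852.50 = $2,320.45
Ending inventory: 138 @ $5.10 + 359 @ $5.85 = $2,803.95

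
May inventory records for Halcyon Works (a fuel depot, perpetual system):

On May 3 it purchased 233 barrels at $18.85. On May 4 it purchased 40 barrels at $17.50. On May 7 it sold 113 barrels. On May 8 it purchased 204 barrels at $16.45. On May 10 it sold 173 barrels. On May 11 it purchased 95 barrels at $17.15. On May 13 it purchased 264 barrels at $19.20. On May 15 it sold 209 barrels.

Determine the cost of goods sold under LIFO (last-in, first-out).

May 7, 113 sold [LIFO — newest first]: 40 @ $17.50 + 73 @ $18.85 = $2,076.05
May 10, 173 sold [LIFO — newest first]: 173 @ $16.45 = $2,845.85
May 15, 209 sold [LIFO — newest first]: 209 @ $19.20 = $4,012.80
Total COGS = $2,076.05 + $2,845.85 + $4,012.80 = $8,934.70
Ending inventory: 160 @ $18.85 + 31 @ $16.45 + 95 @ $17.15 + 55 @ $19.20 = $6,211.20
Check: goods available $15,145.90 = COGS $8,934.70 + ending $6,211.20

COGS = $8,934.70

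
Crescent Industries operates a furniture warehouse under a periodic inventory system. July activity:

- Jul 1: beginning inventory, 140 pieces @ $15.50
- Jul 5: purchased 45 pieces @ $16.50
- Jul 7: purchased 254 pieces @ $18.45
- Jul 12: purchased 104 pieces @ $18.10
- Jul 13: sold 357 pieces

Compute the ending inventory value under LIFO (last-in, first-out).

Ending inventory = $2,930.95

Jul 13, 357 sold [LIFO — newest first]: 104 @ $18.10 + 253 @ $18.45 = $6,550.25
Ending inventory: 140 @ $15.50 + 45 @ $16.50 + 1 @ $18.45 = $2,930.95
Check: goods available $9,481.20 = COGS $6,550.25 + ending $2,930.95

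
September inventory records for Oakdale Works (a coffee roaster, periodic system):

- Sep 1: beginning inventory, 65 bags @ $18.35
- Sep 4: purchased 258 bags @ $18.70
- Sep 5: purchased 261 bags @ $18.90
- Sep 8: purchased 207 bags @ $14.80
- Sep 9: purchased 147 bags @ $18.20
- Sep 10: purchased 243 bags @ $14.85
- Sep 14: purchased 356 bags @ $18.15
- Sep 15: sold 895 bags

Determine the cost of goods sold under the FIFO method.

Sep 15, 895 sold [FIFO — oldest first]: 65 @ $18.35 + 258 @ $18.70 + 261 @ $18.90 + 207 @ $14.80 + 104 @ $18.20 = $15,906.65
Ending inventory: 43 @ $18.20 + 243 @ $14.85 + 356 @ $18.15 = $10,852.55

COGS = $15,906.65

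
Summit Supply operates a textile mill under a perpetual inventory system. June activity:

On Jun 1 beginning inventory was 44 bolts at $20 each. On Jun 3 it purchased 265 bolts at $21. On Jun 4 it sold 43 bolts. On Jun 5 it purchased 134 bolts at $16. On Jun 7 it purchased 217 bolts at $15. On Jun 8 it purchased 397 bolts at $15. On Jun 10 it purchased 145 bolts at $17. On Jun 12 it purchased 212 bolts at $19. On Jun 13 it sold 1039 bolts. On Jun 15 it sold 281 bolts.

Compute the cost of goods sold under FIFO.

COGS = $23,323

Jun 4, 43 sold [FIFO — oldest first]: 43 @ $20 = $860
Jun 13, 1039 sold [FIFO — oldest first]: 1 @ $20 + 265 @ $21 + 134 @ $16 + 217 @ $15 + 397 @ $15 + 25 @ $17 = $17,364
Jun 15, 281 sold [FIFO — oldest first]: 120 @ $17 + 161 @ $19 = $5,099
Total COGS = $860 + $17,364 + $5,099 = $23,323
Ending inventory: 51 @ $19 = $969
Check: goods available $24,292 = COGS $23,323 + ending $969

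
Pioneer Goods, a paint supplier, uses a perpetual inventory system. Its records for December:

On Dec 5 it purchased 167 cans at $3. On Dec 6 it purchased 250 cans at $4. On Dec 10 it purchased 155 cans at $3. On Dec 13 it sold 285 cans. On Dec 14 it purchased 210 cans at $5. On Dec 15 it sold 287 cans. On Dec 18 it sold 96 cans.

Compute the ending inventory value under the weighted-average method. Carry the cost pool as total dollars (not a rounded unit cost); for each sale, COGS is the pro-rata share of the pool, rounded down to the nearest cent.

After Dec 5: 167 on hand, pool $501.00 (≈ $3.0000 each)
After Dec 6: 417 on hand, pool $1,501.00 (≈ $3.5995 each)
After Dec 10: 572 on hand, pool $1,966.00 (≈ $3.4371 each)
Dec 13, sell 285: 285/572 × $1,966.00 → $979.56
After Dec 14: 497 on hand, pool $2,036.44 (≈ $4.0975 each)
Dec 15, sell 287: 287/497 × $2,036.44 → $1,175.97
Dec 18, sell 96: 96/210 × $860.47 → $393.35
Total COGS = $979.56 + $1,175.97 + $393.35 = $2,548.88
Ending inventory (cost pool remaining) = $467.12

Ending inventory = $467.12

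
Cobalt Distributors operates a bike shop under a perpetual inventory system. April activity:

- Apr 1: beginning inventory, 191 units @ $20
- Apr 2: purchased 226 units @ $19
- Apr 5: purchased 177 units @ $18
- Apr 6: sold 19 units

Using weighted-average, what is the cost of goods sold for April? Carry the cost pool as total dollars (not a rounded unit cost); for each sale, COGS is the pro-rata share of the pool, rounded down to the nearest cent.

COGS = $361.44

After Apr 1: 191 on hand, pool $3,820.00 (≈ $20.0000 each)
After Apr 2: 417 on hand, pool $8,114.00 (≈ $19.4580 each)
After Apr 5: 594 on hand, pool $11,300.00 (≈ $19.0236 each)
Apr 6, sell 19: 19/594 × $11,300.00 → $361.44
Ending inventory (cost pool remaining) = $10,938.56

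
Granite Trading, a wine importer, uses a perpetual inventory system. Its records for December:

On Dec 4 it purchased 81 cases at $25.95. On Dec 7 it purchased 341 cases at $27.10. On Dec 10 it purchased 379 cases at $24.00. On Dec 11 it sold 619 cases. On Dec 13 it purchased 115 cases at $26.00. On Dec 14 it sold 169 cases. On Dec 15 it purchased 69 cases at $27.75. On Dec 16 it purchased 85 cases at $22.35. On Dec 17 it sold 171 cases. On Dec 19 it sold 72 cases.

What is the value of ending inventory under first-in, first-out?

Ending inventory = $871.65

Dec 11, 619 sold [FIFO — oldest first]: 81 @ $25.95 + 341 @ $27.10 + 197 @ $24.00 = $16,071.05
Dec 14, 169 sold [FIFO — oldest first]: 169 @ $24.00 = $4,056.00
Dec 17, 171 sold [FIFO — oldest first]: 13 @ $24.00 + 115 @ $26.00 + 43 @ $27.75 = $4,495.25
Dec 19, 72 sold [FIFO — oldest first]: 26 @ $27.75 + 46 @ $22.35 = $1,749.60
Total COGS = $16,071.05 + $4,056.00 + $4,495.25 + $1,749.60 = $26,371.90
Ending inventory: 39 @ $22.35 = $871.65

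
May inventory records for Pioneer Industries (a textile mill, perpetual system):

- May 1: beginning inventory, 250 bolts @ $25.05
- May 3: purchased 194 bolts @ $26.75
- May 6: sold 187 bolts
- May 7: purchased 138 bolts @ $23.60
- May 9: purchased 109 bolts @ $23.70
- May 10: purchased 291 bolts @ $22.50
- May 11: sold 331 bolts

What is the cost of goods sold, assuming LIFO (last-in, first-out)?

May 6, 187 sold [LIFO — newest first]: 187 @ $26.75 = $5,002.25
May 11, 331 sold [LIFO — newest first]: 291 @ $22.50 + 40 @ $23.70 = $7,495.50
Total COGS = $5,002.25 + $7,495.50 = $12,497.75
Ending inventory: 250 @ $25.05 + 7 @ $26.75 + 138 @ $23.60 + 69 @ $23.70 = $11,341.85
Check: goods available $23,839.60 = COGS $12,497.75 + ending $11,341.85

COGS = $12,497.75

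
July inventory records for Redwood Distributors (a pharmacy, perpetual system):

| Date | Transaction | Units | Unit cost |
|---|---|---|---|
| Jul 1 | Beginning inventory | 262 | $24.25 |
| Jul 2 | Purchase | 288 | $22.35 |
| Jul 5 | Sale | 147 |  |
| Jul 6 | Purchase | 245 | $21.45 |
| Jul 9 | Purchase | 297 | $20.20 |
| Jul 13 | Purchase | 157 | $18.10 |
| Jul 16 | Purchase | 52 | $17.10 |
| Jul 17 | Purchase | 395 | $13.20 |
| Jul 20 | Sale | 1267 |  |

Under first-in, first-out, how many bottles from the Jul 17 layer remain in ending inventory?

282

Jul 5, 147 sold [FIFO — oldest first]: 147 @ $24.25 = $3,564.75
Jul 20, 1267 sold [FIFO — oldest first]: 115 @ $24.25 + 288 @ $22.35 + 245 @ $21.45 + 297 @ $20.20 + 157 @ $18.10 + 52 @ $17.10 + 113 @ $13.20 = $25,702.70
Total COGS = $3,564.75 + $25,702.70 = $29,267.45
Ending inventory: 282 @ $13.20 = $3,722.40
Check: goods available $32,989.85 = COGS $29,267.45 + ending $3,722.40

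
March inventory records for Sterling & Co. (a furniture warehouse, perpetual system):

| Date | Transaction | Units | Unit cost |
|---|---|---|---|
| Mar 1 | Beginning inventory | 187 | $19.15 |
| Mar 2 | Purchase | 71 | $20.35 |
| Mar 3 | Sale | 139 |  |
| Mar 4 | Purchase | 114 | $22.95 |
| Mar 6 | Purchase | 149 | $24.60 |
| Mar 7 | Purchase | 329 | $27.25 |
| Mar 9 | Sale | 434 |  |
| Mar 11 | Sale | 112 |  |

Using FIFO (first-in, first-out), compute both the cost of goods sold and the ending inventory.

Mar 3, 139 sold [FIFO — oldest first]: 139 @ $19.15 = $2,661.85
Mar 9, 434 sold [FIFO — oldest first]: 48 @ $19.15 + 71 @ $20.35 + 114 @ $22.95 + 149 @ $24.60 + 52 @ $27.25 = $10,062.75
Mar 11, 112 sold [FIFO — oldest first]: 112 @ $27.25 = $3,052.00
Total COGS = $2,661.85 + $10,062.75 + $3,052.00 = $15,776.60
Ending inventory: 165 @ $27.25 = $4,496.25

COGS = $15,776.60; ending inventory = $4,496.25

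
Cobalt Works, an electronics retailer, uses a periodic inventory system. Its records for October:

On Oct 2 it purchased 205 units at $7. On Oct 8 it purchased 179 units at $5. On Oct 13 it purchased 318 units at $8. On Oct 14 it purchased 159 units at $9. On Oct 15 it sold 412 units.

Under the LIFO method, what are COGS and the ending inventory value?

COGS = $3,455; ending inventory = $2,850

Oct 15, 412 sold [LIFO — newest first]: 159 @ $9 + 253 @ $8 = $3,455
Ending inventory: 205 @ $7 + 179 @ $5 + 65 @ $8 = $2,850
Check: goods available $6,305 = COGS $3,455 + ending $2,850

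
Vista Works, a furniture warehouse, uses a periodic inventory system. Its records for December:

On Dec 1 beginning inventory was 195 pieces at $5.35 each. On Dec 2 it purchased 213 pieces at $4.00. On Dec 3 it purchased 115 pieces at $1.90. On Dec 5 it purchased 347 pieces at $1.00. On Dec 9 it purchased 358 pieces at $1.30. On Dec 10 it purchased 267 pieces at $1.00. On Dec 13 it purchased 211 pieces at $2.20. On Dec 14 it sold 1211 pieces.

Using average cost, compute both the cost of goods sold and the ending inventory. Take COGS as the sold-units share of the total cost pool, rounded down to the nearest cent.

COGS = $2,596.16; ending inventory = $1,061.19

Dec 14, sell 1211: 1211/1706 × $3,657.35 → $2,596.16
Ending inventory (cost pool remaining) = $1,061.19
Check: goods available $3,657.35 = COGS $2,596.16 + ending $1,061.19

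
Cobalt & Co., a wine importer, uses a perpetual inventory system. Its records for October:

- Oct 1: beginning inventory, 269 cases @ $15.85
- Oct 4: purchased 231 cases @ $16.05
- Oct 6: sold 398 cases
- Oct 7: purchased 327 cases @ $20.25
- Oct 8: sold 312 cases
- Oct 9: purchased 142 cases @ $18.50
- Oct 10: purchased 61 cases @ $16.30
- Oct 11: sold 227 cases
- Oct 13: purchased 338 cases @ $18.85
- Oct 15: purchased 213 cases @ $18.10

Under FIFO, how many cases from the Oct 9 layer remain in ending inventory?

Oct 6, 398 sold [FIFO — oldest first]: 269 @ $15.85 + 129 @ $16.05 = $6,334.10
Oct 8, 312 sold [FIFO — oldest first]: 102 @ $16.05 + 210 @ $20.25 = $5,889.60
Oct 11, 227 sold [FIFO — oldest first]: 117 @ $20.25 + 110 @ $18.50 = $4,404.25
Total COGS = $6,334.10 + $5,889.60 + $4,404.25 = $16,627.95
Ending inventory: 32 @ $18.50 + 61 @ $16.30 + 338 @ $18.85 + 213 @ $18.10 = $11,812.90
Check: goods available $28,440.85 = COGS $16,627.95 + ending $11,812.90

32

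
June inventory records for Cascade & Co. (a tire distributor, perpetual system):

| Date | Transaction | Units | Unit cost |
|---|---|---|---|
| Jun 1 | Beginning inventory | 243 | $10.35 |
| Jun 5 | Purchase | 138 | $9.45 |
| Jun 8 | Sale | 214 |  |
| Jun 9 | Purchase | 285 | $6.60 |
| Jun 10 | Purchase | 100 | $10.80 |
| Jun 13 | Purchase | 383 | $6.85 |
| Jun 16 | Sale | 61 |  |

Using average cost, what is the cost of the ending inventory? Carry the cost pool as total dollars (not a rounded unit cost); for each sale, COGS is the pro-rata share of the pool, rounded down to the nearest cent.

Ending inventory = $6,785.02

After Jun 1: 243 on hand, pool $2,515.05 (≈ $10.3500 each)
After Jun 5: 381 on hand, pool $3,819.15 (≈ $10.0240 each)
Jun 8, sell 214: 214/381 × $3,819.15 → $2,145.13
After Jun 9: 452 on hand, pool $3,555.02 (≈ $7.8651 each)
After Jun 10: 552 on hand, pool $4,635.02 (≈ $8.3968 each)
After Jun 13: 935 on hand, pool $7,258.57 (≈ $7.7632 each)
Jun 16, sell 61: 61/935 × $7,258.57 → $473.55
Total COGS = $2,145.13 + $473.55 = $2,618.68
Ending inventory (cost pool remaining) = $6,785.02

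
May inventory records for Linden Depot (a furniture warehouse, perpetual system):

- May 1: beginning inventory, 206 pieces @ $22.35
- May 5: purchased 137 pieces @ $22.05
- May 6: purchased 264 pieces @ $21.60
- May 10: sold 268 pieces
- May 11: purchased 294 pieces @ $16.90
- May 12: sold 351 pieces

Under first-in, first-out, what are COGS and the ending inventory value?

COGS = $13,530.15; ending inventory = $4,765.80

May 10, 268 sold [FIFO — oldest first]: 206 @ $22.35 + 62 @ $22.05 = $5,971.20
May 12, 351 sold [FIFO — oldest first]: 75 @ $22.05 + 264 @ $21.60 + 12 @ $16.90 = $7,558.95
Total COGS = $5,971.20 + $7,558.95 = $13,530.15
Ending inventory: 282 @ $16.90 = $4,765.80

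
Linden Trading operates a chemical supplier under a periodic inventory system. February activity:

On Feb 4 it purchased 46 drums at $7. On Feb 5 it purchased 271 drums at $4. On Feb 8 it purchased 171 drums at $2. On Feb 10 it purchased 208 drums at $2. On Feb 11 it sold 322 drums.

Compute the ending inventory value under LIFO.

Feb 11, 322 sold [LIFO — newest first]: 208 @ $2 + 114 @ $2 = $644
Ending inventory: 46 @ $7 + 271 @ $4 + 57 @ $2 = $1,520
Check: goods available $2,164 = COGS $644 + ending $1,520

Ending inventory = $1,520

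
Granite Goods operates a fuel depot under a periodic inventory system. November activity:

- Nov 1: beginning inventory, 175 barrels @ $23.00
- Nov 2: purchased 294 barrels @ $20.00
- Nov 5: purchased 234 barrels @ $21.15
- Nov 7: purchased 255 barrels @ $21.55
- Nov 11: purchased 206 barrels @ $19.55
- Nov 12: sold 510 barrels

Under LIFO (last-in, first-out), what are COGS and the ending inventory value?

COGS = $10,558.90; ending inventory = $13,817.75

Nov 12, 510 sold [LIFO — newest first]: 206 @ $19.55 + 255 @ $21.55 + 49 @ $21.15 = $10,558.90
Ending inventory: 175 @ $23.00 + 294 @ $20.00 + 185 @ $21.15 = $13,817.75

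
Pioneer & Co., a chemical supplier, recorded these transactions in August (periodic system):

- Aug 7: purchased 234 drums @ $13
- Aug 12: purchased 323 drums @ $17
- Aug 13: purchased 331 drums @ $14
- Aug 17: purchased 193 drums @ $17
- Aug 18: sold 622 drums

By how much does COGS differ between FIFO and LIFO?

$138

FIFO COGS: 234 @ $13 + 323 @ $17 + 65 @ $14 = $9,443
LIFO COGS: 193 @ $17 + 331 @ $14 + 98 @ $17 = $9,581
Difference = |$9,443 − $9,581| = $138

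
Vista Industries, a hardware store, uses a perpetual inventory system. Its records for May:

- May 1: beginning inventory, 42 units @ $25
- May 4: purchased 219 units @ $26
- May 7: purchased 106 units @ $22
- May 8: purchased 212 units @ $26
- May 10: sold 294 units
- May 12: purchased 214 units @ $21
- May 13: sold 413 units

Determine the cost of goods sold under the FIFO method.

COGS = $17,276

May 10, 294 sold [FIFO — oldest first]: 42 @ $25 + 219 @ $26 + 33 @ $22 = $7,470
May 13, 413 sold [FIFO — oldest first]: 73 @ $22 + 212 @ $26 + 128 @ $21 = $9,806
Total COGS = $7,470 + $9,806 = $17,276
Ending inventory: 86 @ $21 = $1,806
Check: goods available $19,082 = COGS $17,276 + ending $1,806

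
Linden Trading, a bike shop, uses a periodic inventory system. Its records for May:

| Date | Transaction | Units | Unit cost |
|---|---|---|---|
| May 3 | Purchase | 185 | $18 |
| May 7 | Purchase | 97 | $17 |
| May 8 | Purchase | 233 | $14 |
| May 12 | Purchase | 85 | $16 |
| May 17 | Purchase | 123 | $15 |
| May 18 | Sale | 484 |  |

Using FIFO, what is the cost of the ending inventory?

Ending inventory = $3,639

May 18, 484 sold [FIFO — oldest first]: 185 @ $18 + 97 @ $17 + 202 @ $14 = $7,807
Ending inventory: 31 @ $14 + 85 @ $16 + 123 @ $15 = $3,639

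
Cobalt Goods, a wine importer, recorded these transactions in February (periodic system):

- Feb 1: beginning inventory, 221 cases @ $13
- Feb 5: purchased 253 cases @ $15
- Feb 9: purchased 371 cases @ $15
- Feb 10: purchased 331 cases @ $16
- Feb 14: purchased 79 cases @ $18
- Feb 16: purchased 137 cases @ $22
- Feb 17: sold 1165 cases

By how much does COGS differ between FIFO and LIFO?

$1,649

FIFO COGS: 221 @ $13 + 253 @ $15 + 371 @ $15 + 320 @ $16 = $17,353
LIFO COGS: 137 @ $22 + 79 @ $18 + 331 @ $16 + 371 @ $15 + 247 @ $15 = $19,002
Difference = |$17,353 − $19,002| = $1,649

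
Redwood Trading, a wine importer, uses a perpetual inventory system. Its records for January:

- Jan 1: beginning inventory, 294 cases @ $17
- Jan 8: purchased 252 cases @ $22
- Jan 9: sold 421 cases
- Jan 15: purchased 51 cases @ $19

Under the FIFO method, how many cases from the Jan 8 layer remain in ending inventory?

125

Jan 9, 421 sold [FIFO — oldest first]: 294 @ $17 + 127 @ $22 = $7,792
Ending inventory: 125 @ $22 + 51 @ $19 = $3,719
Check: goods available $11,511 = COGS $7,792 + ending $3,719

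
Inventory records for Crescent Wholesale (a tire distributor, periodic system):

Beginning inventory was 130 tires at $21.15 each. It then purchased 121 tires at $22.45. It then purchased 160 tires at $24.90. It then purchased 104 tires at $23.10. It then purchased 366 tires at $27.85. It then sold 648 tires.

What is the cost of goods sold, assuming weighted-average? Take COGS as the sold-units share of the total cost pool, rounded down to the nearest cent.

COGS = $16,215.04

Sale 1, sell 648: 648/881 × $22,045.45 → $16,215.04
Ending inventory (cost pool remaining) = $5,830.41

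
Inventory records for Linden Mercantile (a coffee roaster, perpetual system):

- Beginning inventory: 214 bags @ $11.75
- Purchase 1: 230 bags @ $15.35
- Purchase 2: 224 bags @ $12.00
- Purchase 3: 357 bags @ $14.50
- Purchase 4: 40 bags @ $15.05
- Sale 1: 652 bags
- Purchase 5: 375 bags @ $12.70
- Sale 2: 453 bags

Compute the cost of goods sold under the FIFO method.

Sale 1 (652) [FIFO — oldest first]: 214 @ $11.75 + 230 @ $15.35 + 208 @ $12.00 = $8,541.00
Sale 2 (453) [FIFO — oldest first]: 16 @ $12.00 + 357 @ $14.50 + 40 @ $15.05 + 40 @ $12.70 = $6,478.50
Total COGS = $8,541.00 + $6,478.50 = $15,019.50
Ending inventory: 335 @ $12.70 = $4,254.50

COGS = $15,019.50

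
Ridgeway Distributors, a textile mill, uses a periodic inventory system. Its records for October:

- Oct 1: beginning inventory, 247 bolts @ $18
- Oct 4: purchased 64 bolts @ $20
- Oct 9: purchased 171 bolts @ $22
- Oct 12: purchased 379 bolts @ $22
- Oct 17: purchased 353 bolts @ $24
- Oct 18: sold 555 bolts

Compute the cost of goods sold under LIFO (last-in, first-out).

Oct 18, 555 sold [LIFO — newest first]: 353 @ $24 + 202 @ $22 = $12,916
Ending inventory: 247 @ $18 + 64 @ $20 + 171 @ $22 + 177 @ $22 = $13,382
Check: goods available $26,298 = COGS $12,916 + ending $13,382

COGS = $12,916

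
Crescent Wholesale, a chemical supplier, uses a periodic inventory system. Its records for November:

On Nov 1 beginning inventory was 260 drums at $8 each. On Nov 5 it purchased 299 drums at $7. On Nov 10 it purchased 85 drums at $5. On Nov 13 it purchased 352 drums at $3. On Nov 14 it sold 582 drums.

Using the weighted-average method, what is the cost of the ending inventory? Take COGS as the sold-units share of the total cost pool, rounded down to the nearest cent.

Nov 14, sell 582: 582/996 × $5,654.00 → $3,303.84
Ending inventory (cost pool remaining) = $2,350.16

Ending inventory = $2,350.16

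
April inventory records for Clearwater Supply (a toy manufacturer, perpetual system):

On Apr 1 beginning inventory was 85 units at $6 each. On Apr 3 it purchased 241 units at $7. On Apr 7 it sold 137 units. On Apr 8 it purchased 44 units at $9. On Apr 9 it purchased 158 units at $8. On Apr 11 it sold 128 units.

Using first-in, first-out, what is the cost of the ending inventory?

Apr 7, 137 sold [FIFO — oldest first]: 85 @ $6 + 52 @ $7 = $874
Apr 11, 128 sold [FIFO — oldest first]: 128 @ $7 = $896
Total COGS = $874 + $896 = $1,770
Ending inventory: 61 @ $7 + 44 @ $9 + 158 @ $8 = $2,087

Ending inventory = $2,087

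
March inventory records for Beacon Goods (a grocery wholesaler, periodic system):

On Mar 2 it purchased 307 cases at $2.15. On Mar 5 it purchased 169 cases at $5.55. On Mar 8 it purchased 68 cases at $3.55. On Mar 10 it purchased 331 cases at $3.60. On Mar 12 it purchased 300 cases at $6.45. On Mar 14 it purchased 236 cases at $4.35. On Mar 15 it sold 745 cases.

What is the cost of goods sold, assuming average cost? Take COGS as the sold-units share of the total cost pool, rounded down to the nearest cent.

COGS = $3,164.05

Mar 15, sell 745: 745/1411 × $5,992.60 → $3,164.05
Ending inventory (cost pool remaining) = $2,828.55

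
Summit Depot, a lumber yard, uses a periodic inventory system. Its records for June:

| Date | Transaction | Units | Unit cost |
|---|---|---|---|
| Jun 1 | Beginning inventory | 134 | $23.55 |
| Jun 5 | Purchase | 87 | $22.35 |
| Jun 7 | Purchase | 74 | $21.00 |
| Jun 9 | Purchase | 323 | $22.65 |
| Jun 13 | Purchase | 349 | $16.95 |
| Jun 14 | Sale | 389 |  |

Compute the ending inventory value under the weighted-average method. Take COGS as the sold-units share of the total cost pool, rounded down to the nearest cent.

Jun 14, sell 389: 389/967 × $19,885.65 → $7,999.50
Ending inventory (cost pool remaining) = $11,886.15

Ending inventory = $11,886.15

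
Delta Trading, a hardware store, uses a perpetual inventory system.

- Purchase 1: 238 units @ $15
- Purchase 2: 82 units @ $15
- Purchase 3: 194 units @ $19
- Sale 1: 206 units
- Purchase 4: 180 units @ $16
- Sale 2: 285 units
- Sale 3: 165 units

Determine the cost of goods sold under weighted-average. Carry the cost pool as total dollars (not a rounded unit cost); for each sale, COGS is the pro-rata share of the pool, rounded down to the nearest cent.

After Purchase 1: 238 on hand, pool $3,570.00 (≈ $15.0000 each)
After Purchase 2: 320 on hand, pool $4,800.00 (≈ $15.0000 each)
After Purchase 3: 514 on hand, pool $8,486.00 (≈ $16.5097 each)
Sale 1, sell 206: 206/514 × $8,486.00 → $3,401.00
After Purchase 4: 488 on hand, pool $7,965.00 (≈ $16.3217 each)
Sale 2, sell 285: 285/488 × $7,965.00 → $4,651.69
Sale 3, sell 165: 165/203 × $3,313.31 → $2,693.08
Total COGS = $3,401.00 + $4,651.69 + $2,693.08 = $10,745.77
Ending inventory (cost pool remaining) = $620.23
Check: goods available $11,366.00 = COGS $10,745.77 + ending $620.23

COGS = $10,745.77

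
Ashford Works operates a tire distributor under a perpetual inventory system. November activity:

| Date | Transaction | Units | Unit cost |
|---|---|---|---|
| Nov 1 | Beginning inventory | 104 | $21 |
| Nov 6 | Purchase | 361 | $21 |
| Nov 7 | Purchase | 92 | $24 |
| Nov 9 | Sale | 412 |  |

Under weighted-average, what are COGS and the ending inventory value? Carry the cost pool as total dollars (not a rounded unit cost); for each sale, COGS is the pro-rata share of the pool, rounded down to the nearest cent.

After Nov 1: 104 on hand, pool $2,184.00 (≈ $21.0000 each)
After Nov 6: 465 on hand, pool $9,765.00 (≈ $21.0000 each)
After Nov 7: 557 on hand, pool $11,973.00 (≈ $21.4955 each)
Nov 9, sell 412: 412/557 × $11,973.00 → $8,856.15
Ending inventory (cost pool remaining) = $3,116.85

COGS = $8,856.15; ending inventory = $3,116.85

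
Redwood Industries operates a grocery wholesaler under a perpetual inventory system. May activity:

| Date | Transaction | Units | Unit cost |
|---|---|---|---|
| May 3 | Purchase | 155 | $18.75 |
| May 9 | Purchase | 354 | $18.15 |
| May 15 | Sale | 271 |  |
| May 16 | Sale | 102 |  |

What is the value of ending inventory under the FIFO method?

Ending inventory = $2,468.40

May 15, 271 sold [FIFO — oldest first]: 155 @ $18.75 + 116 @ $18.15 = $5,011.65
May 16, 102 sold [FIFO — oldest first]: 102 @ $18.15 = $1,851.30
Total COGS = $5,011.65 + $1,851.30 = $6,862.95
Ending inventory: 136 @ $18.15 = $2,468.40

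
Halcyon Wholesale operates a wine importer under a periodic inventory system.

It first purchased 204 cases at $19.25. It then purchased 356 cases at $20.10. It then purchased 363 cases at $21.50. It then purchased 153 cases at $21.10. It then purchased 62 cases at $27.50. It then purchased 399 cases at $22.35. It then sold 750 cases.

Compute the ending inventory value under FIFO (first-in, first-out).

Ending inventory = $17,570.45

Sale 1 (750) [FIFO — oldest first]: 204 @ $19.25 + 356 @ $20.10 + 190 @ $21.50 = $15,167.60
Ending inventory: 173 @ $21.50 + 153 @ $21.10 + 62 @ $27.50 + 399 @ $22.35 = $17,570.45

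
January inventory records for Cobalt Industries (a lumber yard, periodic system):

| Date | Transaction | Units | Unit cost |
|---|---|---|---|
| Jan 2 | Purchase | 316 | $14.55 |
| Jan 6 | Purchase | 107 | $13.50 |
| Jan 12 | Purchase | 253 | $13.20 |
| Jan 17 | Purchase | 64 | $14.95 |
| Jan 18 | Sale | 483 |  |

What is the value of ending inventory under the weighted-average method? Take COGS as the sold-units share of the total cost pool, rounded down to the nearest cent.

Ending inventory = $3,590.61

Jan 18, sell 483: 483/740 × $10,338.70 → $6,748.09
Ending inventory (cost pool remaining) = $3,590.61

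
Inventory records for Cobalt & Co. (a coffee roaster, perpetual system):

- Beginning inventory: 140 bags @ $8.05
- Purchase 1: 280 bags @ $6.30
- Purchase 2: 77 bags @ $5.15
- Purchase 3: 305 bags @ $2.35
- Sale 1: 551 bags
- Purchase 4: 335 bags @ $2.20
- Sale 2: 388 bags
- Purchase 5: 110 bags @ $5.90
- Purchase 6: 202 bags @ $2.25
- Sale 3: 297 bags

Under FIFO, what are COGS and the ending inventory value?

COGS = $5,325.40; ending inventory = $519.40

Sale 1 (551) [FIFO — oldest first]: 140 @ $8.05 + 280 @ $6.30 + 77 @ $5.15 + 54 @ $2.35 = $3,414.45
Sale 2 (388) [FIFO — oldest first]: 251 @ $2.35 + 137 @ $2.20 = $891.25
Sale 3 (297) [FIFO — oldest first]: 198 @ $2.20 + 99 @ $5.90 = $1,019.70
Total COGS = $3,414.45 + $891.25 + $1,019.70 = $5,325.40
Ending inventory: 11 @ $5.90 + 202 @ $2.25 = $519.40
Check: goods available $5,844.80 = COGS $5,325.40 + ending $519.40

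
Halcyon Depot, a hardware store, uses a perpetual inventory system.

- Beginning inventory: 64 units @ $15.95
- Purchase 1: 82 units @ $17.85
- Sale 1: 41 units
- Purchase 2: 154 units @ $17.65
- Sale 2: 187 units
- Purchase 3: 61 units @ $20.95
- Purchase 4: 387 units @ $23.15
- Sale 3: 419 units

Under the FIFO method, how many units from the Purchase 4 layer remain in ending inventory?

101

Sale 1 (41) [FIFO — oldest first]: 41 @ $15.95 = $653.95
Sale 2 (187) [FIFO — oldest first]: 23 @ $15.95 + 82 @ $17.85 + 82 @ $17.65 = $3,277.85
Sale 3 (419) [FIFO — oldest first]: 72 @ $17.65 + 61 @ $20.95 + 286 @ $23.15 = $9,169.65
Total COGS = $653.95 + $3,277.85 + $9,169.65 = $13,101.45
Ending inventory: 101 @ $23.15 = $2,338.15
Check: goods available $15,439.60 = COGS $13,101.45 + ending $2,338.15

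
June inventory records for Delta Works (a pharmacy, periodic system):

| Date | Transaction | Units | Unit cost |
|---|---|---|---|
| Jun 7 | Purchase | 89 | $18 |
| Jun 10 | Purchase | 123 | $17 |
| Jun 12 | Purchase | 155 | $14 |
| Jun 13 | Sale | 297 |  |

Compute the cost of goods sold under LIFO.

COGS = $4,603

Jun 13, 297 sold [LIFO — newest first]: 155 @ $14 + 123 @ $17 + 19 @ $18 = $4,603
Ending inventory: 70 @ $18 = $1,260
Check: goods available $5,863 = COGS $4,603 + ending $1,260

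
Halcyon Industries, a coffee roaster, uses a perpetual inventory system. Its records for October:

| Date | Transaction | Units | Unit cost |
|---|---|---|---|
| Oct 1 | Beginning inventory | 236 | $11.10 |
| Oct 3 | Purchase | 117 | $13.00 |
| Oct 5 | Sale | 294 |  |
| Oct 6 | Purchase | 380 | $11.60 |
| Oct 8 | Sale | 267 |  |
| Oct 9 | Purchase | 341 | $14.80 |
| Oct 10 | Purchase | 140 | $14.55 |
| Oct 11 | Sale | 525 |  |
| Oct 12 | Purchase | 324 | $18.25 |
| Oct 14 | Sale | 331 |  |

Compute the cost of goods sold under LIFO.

Oct 5, 294 sold [LIFO — newest first]: 117 @ $13.00 + 177 @ $11.10 = $3,485.70
Oct 8, 267 sold [LIFO — newest first]: 267 @ $11.60 = $3,097.20
Oct 11, 525 sold [LIFO — newest first]: 140 @ $14.55 + 341 @ $14.80 + 44 @ $11.60 = $7,594.20
Oct 14, 331 sold [LIFO — newest first]: 324 @ $18.25 + 7 @ $11.60 = $5,994.20
Total COGS = $3,485.70 + $3,097.20 + $7,594.20 + $5,994.20 = $20,171.30
Ending inventory: 59 @ $11.10 + 62 @ $11.60 = $1,374.10

COGS = $20,171.30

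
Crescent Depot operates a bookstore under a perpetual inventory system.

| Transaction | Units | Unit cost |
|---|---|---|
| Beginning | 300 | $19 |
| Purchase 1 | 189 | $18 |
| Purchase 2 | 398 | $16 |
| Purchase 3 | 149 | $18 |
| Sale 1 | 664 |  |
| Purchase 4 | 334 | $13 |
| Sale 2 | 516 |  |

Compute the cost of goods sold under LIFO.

COGS = $18,884

Sale 1 (664) [LIFO — newest first]: 149 @ $18 + 398 @ $16 + 117 @ $18 = $11,156
Sale 2 (516) [LIFO — newest first]: 334 @ $13 + 72 @ $18 + 110 @ $19 = $7,728
Total COGS = $11,156 + $7,728 = $18,884
Ending inventory: 190 @ $19 = $3,610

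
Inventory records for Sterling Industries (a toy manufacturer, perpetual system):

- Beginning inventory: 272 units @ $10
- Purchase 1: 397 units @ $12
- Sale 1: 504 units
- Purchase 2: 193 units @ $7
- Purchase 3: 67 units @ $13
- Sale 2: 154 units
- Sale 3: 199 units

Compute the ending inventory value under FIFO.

Sale 1 (504) [FIFO — oldest first]: 272 @ $10 + 232 @ $12 = $5,504
Sale 2 (154) [FIFO — oldest first]: 154 @ $12 = $1,848
Sale 3 (199) [FIFO — oldest first]: 11 @ $12 + 188 @ $7 = $1,448
Total COGS = $5,504 + $1,848 + $1,448 = $8,800
Ending inventory: 5 @ $7 + 67 @ $13 = $906

Ending inventory = $906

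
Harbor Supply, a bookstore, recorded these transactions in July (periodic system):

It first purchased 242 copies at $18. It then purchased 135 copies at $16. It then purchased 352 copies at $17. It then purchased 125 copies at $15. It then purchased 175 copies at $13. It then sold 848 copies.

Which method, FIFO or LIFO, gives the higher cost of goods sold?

FIFO COGS: 242 @ $18 + 135 @ $16 + 352 @ $17 + 119 @ $15 = $14,285
LIFO COGS: 175 @ $13 + 125 @ $15 + 352 @ $17 + 135 @ $16 + 61 @ $18 = $13,392

FIFO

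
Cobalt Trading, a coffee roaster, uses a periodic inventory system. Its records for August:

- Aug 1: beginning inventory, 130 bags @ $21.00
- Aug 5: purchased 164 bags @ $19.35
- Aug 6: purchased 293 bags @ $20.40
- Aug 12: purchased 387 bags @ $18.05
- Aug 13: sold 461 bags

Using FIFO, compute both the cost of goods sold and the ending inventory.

COGS = $9,310.20; ending inventory = $9,555.75

Aug 13, 461 sold [FIFO — oldest first]: 130 @ $21.00 + 164 @ $19.35 + 167 @ $20.40 = $9,310.20
Ending inventory: 126 @ $20.40 + 387 @ $18.05 = $9,555.75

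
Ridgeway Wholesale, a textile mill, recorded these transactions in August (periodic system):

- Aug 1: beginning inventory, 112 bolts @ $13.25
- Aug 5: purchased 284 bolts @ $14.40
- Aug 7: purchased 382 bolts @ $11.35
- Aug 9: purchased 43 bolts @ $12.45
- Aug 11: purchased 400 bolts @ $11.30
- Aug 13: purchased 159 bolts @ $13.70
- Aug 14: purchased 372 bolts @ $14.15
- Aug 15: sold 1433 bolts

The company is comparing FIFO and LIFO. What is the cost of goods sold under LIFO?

COGS = $17,941.95

FIFO COGS: 112 @ $13.25 + 284 @ $14.40 + 382 @ $11.35 + 43 @ $12.45 + 400 @ $11.30 + 159 @ $13.70 + 53 @ $14.15 = $17,892.90
LIFO COGS: 372 @ $14.15 + 159 @ $13.70 + 400 @ $11.30 + 43 @ $12.45 + 382 @ $11.35 + 77 @ $14.40 = $17,941.95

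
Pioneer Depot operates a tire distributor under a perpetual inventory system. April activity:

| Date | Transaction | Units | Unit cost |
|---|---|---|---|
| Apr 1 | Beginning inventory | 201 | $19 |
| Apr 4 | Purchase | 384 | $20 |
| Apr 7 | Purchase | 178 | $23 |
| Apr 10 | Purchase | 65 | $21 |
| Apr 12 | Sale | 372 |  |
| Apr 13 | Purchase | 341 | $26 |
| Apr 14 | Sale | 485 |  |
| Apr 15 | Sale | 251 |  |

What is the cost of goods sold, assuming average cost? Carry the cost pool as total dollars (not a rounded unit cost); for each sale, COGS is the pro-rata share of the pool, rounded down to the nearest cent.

COGS = $24,430.62

After Apr 1: 201 on hand, pool $3,819.00 (≈ $19.0000 each)
After Apr 4: 585 on hand, pool $11,499.00 (≈ $19.6564 each)
After Apr 7: 763 on hand, pool $15,593.00 (≈ $20.4364 each)
After Apr 10: 828 on hand, pool $16,958.00 (≈ $20.4807 each)
Apr 12, sell 372: 372/828 × $16,958.00 → $7,618.81
After Apr 13: 797 on hand, pool $18,205.19 (≈ $22.8421 each)
Apr 14, sell 485: 485/797 × $18,205.19 → $11,078.44
Apr 15, sell 251: 251/312 × $7,126.75 → $5,733.37
Total COGS = $7,618.81 + $11,078.44 + $5,733.37 = $24,430.62
Ending inventory (cost pool remaining) = $1,393.38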